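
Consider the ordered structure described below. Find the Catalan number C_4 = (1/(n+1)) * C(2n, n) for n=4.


C(n) = C(2n, n) / (n+1).
C(8, 4) = 70
C(4) = 70 / 5 = 14


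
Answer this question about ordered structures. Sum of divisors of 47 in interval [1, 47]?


Interval [1,47] in divisors of 47: [1, 47]
Sum = 48


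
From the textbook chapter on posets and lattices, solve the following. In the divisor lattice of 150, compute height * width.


Height = length of longest chain minus 1; width = size of largest antichain.
A maximum chain: 1 | 5 | 25 | 75 | 150  (height 4).
A maximum antichain: {6, 10, 15, 25}  (width 4).
Product = 4 * 4 = 16


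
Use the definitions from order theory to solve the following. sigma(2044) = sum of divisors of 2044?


sigma(n) = sum of divisors.
Divisors of 2044: [1, 2, 4, 7, 14, 28, 73, 146, 292, 511, 1022, 2044]
Sum = 4144


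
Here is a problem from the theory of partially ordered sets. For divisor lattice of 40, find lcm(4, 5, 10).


In a divisor lattice, join = lcm (least common multiple).
Compute lcm iteratively: start with first element, then lcm(current, next).
Elements: [4, 5, 10]
lcm(4,5) = 20
lcm(20,10) = 20
Final lcm = 20


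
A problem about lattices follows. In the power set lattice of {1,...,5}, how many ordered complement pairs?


Complement pair (a,b): a meet b = bottom, a join b = top.
Here: A intersect B = {} and A union B = {1,...,5}.
Pairs found: ({},{1,2,3,4,5}), ({1},{2,3,4,5}), ({2},{1,3,4,5}), ({3},{1,2,4,5}), ... (28 more)
Total ordered pairs: 32


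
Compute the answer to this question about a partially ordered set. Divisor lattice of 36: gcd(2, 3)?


Meet=gcd.
gcd(2,3)=1


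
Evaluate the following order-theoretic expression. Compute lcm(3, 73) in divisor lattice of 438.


In a divisor lattice, join = lcm (least common multiple).
gcd(3,73) = 1
lcm(3,73) = 3*73/gcd = 219/1 = 219


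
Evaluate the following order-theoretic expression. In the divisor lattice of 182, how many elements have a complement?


An element a is complemented if some b has a meet b = bottom, a join b = top.
a is complemented iff gcd(a, n/a)=1, i.e. a is a unitary divisor of 182.
Complemented elements: 1, 2, 7, 13, 14, 26, ... (2 more)
Count: 8


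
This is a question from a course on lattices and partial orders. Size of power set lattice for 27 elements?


Power set = 2^n.
2^27 = 134217728


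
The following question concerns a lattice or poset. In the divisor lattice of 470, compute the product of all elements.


Divisors of 470: [1, 2, 5, 10, 47, 94, 235, 470]
Product = n^(d(n)/2) = 470^(8/2)
Product = 48796810000


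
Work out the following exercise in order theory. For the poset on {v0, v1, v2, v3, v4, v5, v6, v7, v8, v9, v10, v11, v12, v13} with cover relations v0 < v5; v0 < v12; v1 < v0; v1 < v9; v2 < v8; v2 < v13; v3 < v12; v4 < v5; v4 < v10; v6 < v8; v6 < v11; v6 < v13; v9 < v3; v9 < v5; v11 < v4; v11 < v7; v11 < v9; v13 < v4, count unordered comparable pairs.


A comparable pair {a,b} has a < b or b < a in the order.
Count unordered pairs where one element is strictly below the other.
Examples: {v0,v1}, {v0,v5}, {v0,v12}, {v1,v3}, ...
Total comparable pairs: 38


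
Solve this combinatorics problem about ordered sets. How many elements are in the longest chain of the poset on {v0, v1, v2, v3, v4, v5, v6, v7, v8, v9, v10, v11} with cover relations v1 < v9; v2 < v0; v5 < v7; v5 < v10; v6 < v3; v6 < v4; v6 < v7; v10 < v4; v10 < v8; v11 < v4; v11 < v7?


A chain is a totally ordered subset; we count the number of elements in a maximum chain.
Compute, for each element x, the size of the longest chain ending at x:
  v1: 1
  v2: 1
  v5: 1
  v6: 1
  v11: 1
  v0: 2
  ...
A maximum chain: v5 < v10 < v4
Number of elements in the longest chain: 3


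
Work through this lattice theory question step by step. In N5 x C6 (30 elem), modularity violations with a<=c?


Modular law: if a <= c then a v (b ^ c) = (a v b) ^ c.
Check all triples (a,b,c) with a <= c among 30 elements.
  e.g. a=(a,0), b=(c,0), c=(b,0): lhs=(a,0) != rhs=(b,0)
  e.g. a=(a,0), b=(c,1), c=(b,0): lhs=(a,0) != rhs=(b,0)
Total violating triples: 126


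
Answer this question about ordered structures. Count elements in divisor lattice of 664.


Divisors of 664: [1, 2, 4, 8, 83, 166, 332, 664]
Count: 8


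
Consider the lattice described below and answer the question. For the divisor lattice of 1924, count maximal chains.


A maximal chain goes from the minimum element to a maximal element via cover relations.
Counting all min-to-max paths in the cover graph.
Total maximal chains: 12


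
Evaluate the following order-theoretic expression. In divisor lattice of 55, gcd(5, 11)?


Meet=gcd.
gcd(5,11)=1


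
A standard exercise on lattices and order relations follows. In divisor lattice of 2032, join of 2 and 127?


In a divisor lattice, join = lcm (least common multiple).
gcd(2,127) = 1
lcm(2,127) = 2*127/gcd = 254/1 = 254


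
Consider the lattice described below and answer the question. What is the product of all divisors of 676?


Divisors of 676: [1, 2, 4, 13, 26, 52, 169, 338, 676]
Product = n^(d(n)/2) = 676^(9/2)
Product = 5429503678976


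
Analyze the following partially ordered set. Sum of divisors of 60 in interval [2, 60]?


Interval [2,60] in divisors of 60: [2, 4, 6, 10, 12, 20, 30, 60]
Sum = 144


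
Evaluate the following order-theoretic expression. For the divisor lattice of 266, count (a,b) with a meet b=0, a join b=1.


Complement pair (a,b): a meet b = bottom, a join b = top.
Here: gcd(a,b)=1 and lcm(a,b)=266, i.e. a*b=266 with a,b coprime.
Pairs found: (1,266), (2,133), (7,38), (14,19), ... (4 more)
Total ordered pairs: 8


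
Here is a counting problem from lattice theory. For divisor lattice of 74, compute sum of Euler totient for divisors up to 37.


Divisors of 74 up to 37: [1, 2, 37]
phi values: [1, 1, 36]
Sum = 38


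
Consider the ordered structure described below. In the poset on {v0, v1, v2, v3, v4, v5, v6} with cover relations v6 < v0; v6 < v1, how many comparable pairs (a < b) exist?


A comparable pair {a,b} has a < b or b < a in the order.
Count unordered pairs where one element is strictly below the other.
Examples: {v0,v6}, {v1,v6}
Total comparable pairs: 2


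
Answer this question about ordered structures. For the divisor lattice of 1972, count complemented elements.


An element a is complemented if some b has a meet b = bottom, a join b = top.
a is complemented iff gcd(a, n/a)=1, i.e. a is a unitary divisor of 1972.
Complemented elements: 1, 4, 17, 29, 68, 116, ... (2 more)
Count: 8


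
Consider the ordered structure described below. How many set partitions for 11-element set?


B(n) = number of set partitions of an n-element set.
B(n) satisfies the recurrence: B(n+1) = sum_k C(n,k)*B(k).
B(11) = 678570


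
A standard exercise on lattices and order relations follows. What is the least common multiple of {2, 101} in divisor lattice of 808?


In a divisor lattice, join = lcm (least common multiple).
Compute lcm iteratively: start with first element, then lcm(current, next).
Elements: [2, 101]
lcm(2,101) = 202
Final lcm = 202


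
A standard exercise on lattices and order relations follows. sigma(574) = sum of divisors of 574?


sigma(n) = sum of divisors.
Divisors of 574: [1, 2, 7, 14, 41, 82, 287, 574]
Sum = 1008


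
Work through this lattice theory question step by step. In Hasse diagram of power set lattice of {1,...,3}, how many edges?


A cover relation a -< b holds when a < b with no c strictly between.
Cover relations:
  {} -< {1}
  {} -< {2}
  {} -< {3}
  {1} -< {1,2}
  {1} -< {1,3}
  {2} -< {1,2}
  {2} -< {2,3}
  {3} -< {1,3}
  ...4 more
Total: 12


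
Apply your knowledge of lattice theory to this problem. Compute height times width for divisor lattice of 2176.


Height = length of longest chain minus 1; width = size of largest antichain.
A maximum chain: 1 | 17 | 34 | 68 | 136 | 272 | 544 | 1088 | 2176  (height 8).
A maximum antichain: {2, 17}  (width 2).
Product = 8 * 2 = 16


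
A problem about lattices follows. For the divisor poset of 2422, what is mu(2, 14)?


In a divisor lattice, mu(a,b) = mu(b/a) where mu is the classical Mobius function.
b/a = 14/2 = 7
Prime factorization of 7: primes [7]
7 is squarefree with 1 prime factor(s), so mu(7) = (-1)^1 = -1


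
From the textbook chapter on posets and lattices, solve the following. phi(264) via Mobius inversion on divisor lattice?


phi(n) = n * prod_{p|n} (1 - 1/p).
Prime divisors of 264: [2, 3, 11]
phi(264) = 264 * (1 - 1/2) * (1 - 1/3) * (1 - 1/11)
phi(264) = 80


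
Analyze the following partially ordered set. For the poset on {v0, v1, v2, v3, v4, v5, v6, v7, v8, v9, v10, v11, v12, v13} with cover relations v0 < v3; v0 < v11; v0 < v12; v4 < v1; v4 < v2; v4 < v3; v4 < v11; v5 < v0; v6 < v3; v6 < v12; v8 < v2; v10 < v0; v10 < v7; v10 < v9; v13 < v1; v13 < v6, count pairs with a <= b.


The order relation is {(a,b) : a <= b}, reflexive so it includes (a,a).
Examples: (v0,v0), (v0,v11), (v0,v12), (v0,v3), (v1,v1), ...
Total ordered pairs: 38


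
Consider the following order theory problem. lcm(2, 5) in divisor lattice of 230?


Join=lcm.
gcd(2,5)=1
lcm=10


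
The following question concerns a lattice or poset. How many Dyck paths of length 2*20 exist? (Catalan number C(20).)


C(n) = C(2n, n) / (n+1).
C(40, 20) = 137846528820
C(20) = 137846528820 / 21 = 6564120420


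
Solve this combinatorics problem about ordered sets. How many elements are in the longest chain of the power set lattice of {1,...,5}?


A chain is a totally ordered subset; we count the number of elements in a maximum chain.
Compute, for each element x, the size of the longest chain ending at x:
  {}: 1
  {1}: 2
  {2}: 2
  {3}: 2
  {4}: 2
  {5}: 2
  ...
A maximum chain: {} < {1} < {1,2} < {1,2,3} < {1,2,3,4} < {1,2,3,4,5}
Number of elements in the longest chain: 6


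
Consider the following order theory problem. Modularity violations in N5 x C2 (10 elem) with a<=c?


Modular law: if a <= c then a v (b ^ c) = (a v b) ^ c.
Check all triples (a,b,c) with a <= c among 10 elements.
  e.g. a=(a,0), b=(c,0), c=(b,0): lhs=(a,0) != rhs=(b,0)
  e.g. a=(a,0), b=(c,1), c=(b,0): lhs=(a,0) != rhs=(b,0)
Total violating triples: 6


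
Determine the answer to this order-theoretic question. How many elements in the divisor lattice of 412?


Divisors of 412: [1, 2, 4, 103, 206, 412]
Count: 6


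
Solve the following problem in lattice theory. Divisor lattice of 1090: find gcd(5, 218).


In a divisor lattice, meet = gcd (greatest common divisor).
By Euclidean algorithm or factoring: gcd(5,218) = 1


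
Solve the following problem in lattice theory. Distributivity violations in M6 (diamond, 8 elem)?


Distributive law: a ^ (b v c) = (a ^ b) v (a ^ c).
Check all 8^3 = 512 ordered triples (a,b,c).
  e.g. a=a1, b=a2, c=a3: lhs=a1 != rhs=0
  e.g. a=a1, b=a2, c=a4: lhs=a1 != rhs=0
Total violating triples: 120


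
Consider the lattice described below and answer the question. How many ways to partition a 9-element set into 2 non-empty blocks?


S(n,k) = k*S(n-1,k) + S(n-1,k-1).
S(8,2) = 127, S(8,1) = 1
S(9,2) = 2*127 + 1 = 254 + 1
S(9,2) = 255


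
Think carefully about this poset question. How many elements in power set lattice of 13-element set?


Power set = 2^n.
2^13 = 8192


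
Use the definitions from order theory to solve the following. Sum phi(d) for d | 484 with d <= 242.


Divisors of 484 up to 242: [1, 2, 4, 11, 22, 44, 121, 242]
phi values: [1, 1, 2, 10, 10, 20, 110, 110]
Sum = 264


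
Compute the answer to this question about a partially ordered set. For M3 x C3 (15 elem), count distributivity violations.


Distributive law: a ^ (b v c) = (a ^ b) v (a ^ c).
Check all 15^3 = 3375 ordered triples (a,b,c).
  e.g. a=(a1,0), b=(a2,0), c=(a3,0): lhs=(a1,0) != rhs=(0,0)
  e.g. a=(a1,0), b=(a2,0), c=(a3,1): lhs=(a1,0) != rhs=(0,0)
Total violating triples: 162


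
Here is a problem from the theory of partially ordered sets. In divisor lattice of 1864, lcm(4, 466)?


Join=lcm.
gcd(4,466)=2
lcm=932


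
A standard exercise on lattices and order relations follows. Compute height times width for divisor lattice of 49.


Height = length of longest chain minus 1; width = size of largest antichain.
A maximum chain: 1 | 7 | 49  (height 2).
A maximum antichain: {1}  (width 1).
Product = 2 * 1 = 2


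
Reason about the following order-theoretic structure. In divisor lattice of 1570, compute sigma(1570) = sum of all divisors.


sigma(n) = sum of divisors.
Divisors of 1570: [1, 2, 5, 10, 157, 314, 785, 1570]
Sum = 2844


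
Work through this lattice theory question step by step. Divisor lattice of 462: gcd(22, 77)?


Meet=gcd.
gcd(22,77)=11


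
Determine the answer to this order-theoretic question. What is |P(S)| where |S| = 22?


Power set = 2^n.
2^22 = 4194304


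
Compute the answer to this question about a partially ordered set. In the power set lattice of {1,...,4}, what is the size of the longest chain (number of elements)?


A chain is a totally ordered subset; we count the number of elements in a maximum chain.
Compute, for each element x, the size of the longest chain ending at x:
  {}: 1
  {1}: 2
  {2}: 2
  {3}: 2
  {4}: 2
  {1,2}: 3
  ...
A maximum chain: {} < {1} < {1,2} < {1,2,3} < {1,2,3,4}
Number of elements in the longest chain: 5


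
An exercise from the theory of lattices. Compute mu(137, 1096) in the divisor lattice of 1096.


In a divisor lattice, mu(a,b) = mu(b/a) where mu is the classical Mobius function.
b/a = 1096/137 = 8
Prime factorization of 8: primes [2]
8 is not squarefree, so mu(8) = 0


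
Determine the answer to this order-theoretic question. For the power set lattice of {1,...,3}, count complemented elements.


An element a is complemented if some b has a meet b = bottom, a join b = top.
every subset A has complement S\A, so all elements are complemented.
Complemented elements: {}, {1}, {2}, {3}, {1,2}, {1,3}, ... (2 more)
Count: 8


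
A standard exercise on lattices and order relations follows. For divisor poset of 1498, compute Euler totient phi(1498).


phi(n) = n * prod_{p|n} (1 - 1/p).
Prime divisors of 1498: [2, 7, 107]
phi(1498) = 1498 * (1 - 1/2) * (1 - 1/7) * (1 - 1/107)
phi(1498) = 636


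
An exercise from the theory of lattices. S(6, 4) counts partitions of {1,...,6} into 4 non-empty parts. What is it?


S(n,k) = k*S(n-1,k) + S(n-1,k-1).
S(5,4) = 10, S(5,3) = 25
S(6,4) = 4*10 + 25 = 40 + 25
S(6,4) = 65


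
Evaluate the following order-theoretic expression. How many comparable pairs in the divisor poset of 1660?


A comparable pair {a,b} has a < b or b < a in the order.
Count unordered pairs where one element is strictly below the other.
Examples: {1,2}, {1,4}, {1,5}, {1,10}, ...
Total comparable pairs: 42


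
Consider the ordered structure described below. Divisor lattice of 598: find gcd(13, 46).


In a divisor lattice, meet = gcd (greatest common divisor).
By Euclidean algorithm or factoring: gcd(13,46) = 1


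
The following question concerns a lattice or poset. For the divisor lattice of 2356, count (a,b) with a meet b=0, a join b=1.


Complement pair (a,b): a meet b = bottom, a join b = top.
Here: gcd(a,b)=1 and lcm(a,b)=2356, i.e. a*b=2356 with a,b coprime.
Pairs found: (1,2356), (4,589), (19,124), (31,76), ... (4 more)
Total ordered pairs: 8


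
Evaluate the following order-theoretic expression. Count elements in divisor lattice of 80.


Divisors of 80: [1, 2, 4, 5, 8, 10, 16, 20, 40, 80]
Count: 10


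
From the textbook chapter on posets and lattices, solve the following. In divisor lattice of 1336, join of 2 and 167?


In a divisor lattice, join = lcm (least common multiple).
gcd(2,167) = 1
lcm(2,167) = 2*167/gcd = 334/1 = 334


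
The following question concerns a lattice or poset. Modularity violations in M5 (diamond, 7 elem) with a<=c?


Modular law: if a <= c then a v (b ^ c) = (a v b) ^ c.
Check all triples (a,b,c) with a <= c among 7 elements.
This lattice is modular (diamonds M_m and their chain-products are modular).
Total violating triples: 0


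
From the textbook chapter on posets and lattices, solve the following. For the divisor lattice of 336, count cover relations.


A cover relation a -< b holds when a < b with no c strictly between.
Cover relations:
  1 -< 2
  1 -< 3
  1 -< 7
  2 -< 4
  2 -< 6
  2 -< 14
  3 -< 6
  3 -< 21
  ...28 more
Total: 36


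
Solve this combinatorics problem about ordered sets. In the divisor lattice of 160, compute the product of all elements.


Divisors of 160: [1, 2, 4, 5, 8, 10, 16, 20, 32, 40, 80, 160]
Product = n^(d(n)/2) = 160^(12/2)
Product = 16777216000000


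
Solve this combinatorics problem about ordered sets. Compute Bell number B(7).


B(n) = number of set partitions of an n-element set.
B(n) satisfies the recurrence: B(n+1) = sum_k C(n,k)*B(k).
B(7) = 877


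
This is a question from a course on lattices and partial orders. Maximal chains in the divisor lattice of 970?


A maximal chain goes from the minimum element to a maximal element via cover relations.
Counting all min-to-max paths in the cover graph.
Total maximal chains: 6


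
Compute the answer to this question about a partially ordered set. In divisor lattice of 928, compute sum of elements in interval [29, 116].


Interval [29,116] in divisors of 928: [29, 58, 116]
Sum = 203


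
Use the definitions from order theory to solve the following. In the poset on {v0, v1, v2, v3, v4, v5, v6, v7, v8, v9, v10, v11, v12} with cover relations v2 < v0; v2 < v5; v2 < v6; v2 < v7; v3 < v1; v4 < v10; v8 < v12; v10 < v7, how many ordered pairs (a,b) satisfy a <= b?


The order relation is {(a,b) : a <= b}, reflexive so it includes (a,a).
Examples: (v0,v0), (v1,v1), (v10,v10), (v10,v7), (v11,v11), ...
Total ordered pairs: 22


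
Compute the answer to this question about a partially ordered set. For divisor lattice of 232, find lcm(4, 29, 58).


In a divisor lattice, join = lcm (least common multiple).
Compute lcm iteratively: start with first element, then lcm(current, next).
Elements: [4, 29, 58]
lcm(4,29) = 116
lcm(116,58) = 116
Final lcm = 116


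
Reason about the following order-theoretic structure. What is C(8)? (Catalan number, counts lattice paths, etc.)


C(n) = C(2n, n) / (n+1).
C(16, 8) = 12870
C(8) = 12870 / 9 = 1430


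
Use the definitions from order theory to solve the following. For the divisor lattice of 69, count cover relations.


A cover relation a -< b holds when a < b with no c strictly between.
Cover relations:
  1 -< 3
  1 -< 23
  3 -< 69
  23 -< 69
Total: 4


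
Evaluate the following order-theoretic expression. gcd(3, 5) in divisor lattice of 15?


Meet=gcd.
gcd(3,5)=1


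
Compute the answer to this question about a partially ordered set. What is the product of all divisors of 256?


Divisors of 256: [1, 2, 4, 8, 16, 32, 64, 128, 256]
Product = n^(d(n)/2) = 256^(9/2)
Product = 68719476736


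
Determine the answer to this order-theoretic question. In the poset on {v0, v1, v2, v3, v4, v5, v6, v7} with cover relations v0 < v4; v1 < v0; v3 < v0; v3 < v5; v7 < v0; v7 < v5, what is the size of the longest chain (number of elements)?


A chain is a totally ordered subset; we count the number of elements in a maximum chain.
Compute, for each element x, the size of the longest chain ending at x:
  v1: 1
  v2: 1
  v3: 1
  v6: 1
  v7: 1
  v5: 2
  ...
A maximum chain: v1 < v0 < v4
Number of elements in the longest chain: 3


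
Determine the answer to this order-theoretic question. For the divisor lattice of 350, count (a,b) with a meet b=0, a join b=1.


Complement pair (a,b): a meet b = bottom, a join b = top.
Here: gcd(a,b)=1 and lcm(a,b)=350, i.e. a*b=350 with a,b coprime.
Pairs found: (1,350), (2,175), (7,50), (14,25), ... (4 more)
Total ordered pairs: 8


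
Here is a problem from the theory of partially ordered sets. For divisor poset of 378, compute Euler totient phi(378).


phi(n) = n * prod_{p|n} (1 - 1/p).
Prime divisors of 378: [2, 3, 7]
phi(378) = 378 * (1 - 1/2) * (1 - 1/3) * (1 - 1/7)
phi(378) = 108


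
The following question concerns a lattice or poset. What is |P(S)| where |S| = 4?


Power set = 2^n.
2^4 = 16


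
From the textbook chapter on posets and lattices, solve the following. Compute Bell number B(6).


B(n) = number of set partitions of an n-element set.
B(n) satisfies the recurrence: B(n+1) = sum_k C(n,k)*B(k).
B(6) = 203


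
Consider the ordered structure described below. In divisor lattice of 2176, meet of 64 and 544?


In a divisor lattice, meet = gcd (greatest common divisor).
By Euclidean algorithm or factoring: gcd(64,544) = 32


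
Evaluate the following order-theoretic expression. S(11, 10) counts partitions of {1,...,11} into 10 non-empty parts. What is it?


S(n,k) = k*S(n-1,k) + S(n-1,k-1).
S(10,10) = 1, S(10,9) = 45
S(11,10) = 10*1 + 45 = 10 + 45
S(11,10) = 55


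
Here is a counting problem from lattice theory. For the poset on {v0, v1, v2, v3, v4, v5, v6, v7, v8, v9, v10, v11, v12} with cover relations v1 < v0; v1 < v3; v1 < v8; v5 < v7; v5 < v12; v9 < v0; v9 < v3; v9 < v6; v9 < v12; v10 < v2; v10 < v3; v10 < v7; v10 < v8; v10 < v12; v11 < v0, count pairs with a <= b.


The order relation is {(a,b) : a <= b}, reflexive so it includes (a,a).
Examples: (v0,v0), (v1,v0), (v1,v1), (v1,v3), (v1,v8), ...
Total ordered pairs: 28


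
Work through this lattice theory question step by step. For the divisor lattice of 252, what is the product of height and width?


Height = length of longest chain minus 1; width = size of largest antichain.
A maximum chain: 1 | 7 | 21 | 63 | 126 | 252  (height 5).
A maximum antichain: {4, 6, 9, 14, 21}  (width 5).
Product = 5 * 5 = 25


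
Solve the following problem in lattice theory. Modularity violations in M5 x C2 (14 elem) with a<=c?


Modular law: if a <= c then a v (b ^ c) = (a v b) ^ c.
Check all triples (a,b,c) with a <= c among 14 elements.
This lattice is modular (diamonds M_m and their chain-products are modular).
Total violating triples: 0


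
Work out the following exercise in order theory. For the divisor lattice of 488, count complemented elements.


An element a is complemented if some b has a meet b = bottom, a join b = top.
a is complemented iff gcd(a, n/a)=1, i.e. a is a unitary divisor of 488.
Complemented elements: 1, 8, 61, 488
Count: 4


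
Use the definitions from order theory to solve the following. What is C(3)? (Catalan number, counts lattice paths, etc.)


C(n) = C(2n, n) / (n+1).
C(6, 3) = 20
C(3) = 20 / 4 = 5


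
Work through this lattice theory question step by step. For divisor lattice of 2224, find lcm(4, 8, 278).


In a divisor lattice, join = lcm (least common multiple).
Compute lcm iteratively: start with first element, then lcm(current, next).
Elements: [4, 8, 278]
lcm(4,8) = 8
lcm(8,278) = 1112
Final lcm = 1112


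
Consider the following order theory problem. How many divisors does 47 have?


Divisors of 47: [1, 47]
Count: 2


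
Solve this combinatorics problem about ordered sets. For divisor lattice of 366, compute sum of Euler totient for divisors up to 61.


Divisors of 366 up to 61: [1, 2, 3, 6, 61]
phi values: [1, 1, 2, 2, 60]
Sum = 66


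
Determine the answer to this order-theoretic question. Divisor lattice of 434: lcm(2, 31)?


Join=lcm.
gcd(2,31)=1
lcm=62


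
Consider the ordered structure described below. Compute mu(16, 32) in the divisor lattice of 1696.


In a divisor lattice, mu(a,b) = mu(b/a) where mu is the classical Mobius function.
b/a = 32/16 = 2
Prime factorization of 2: primes [2]
2 is squarefree with 1 prime factor(s), so mu(2) = (-1)^1 = -1


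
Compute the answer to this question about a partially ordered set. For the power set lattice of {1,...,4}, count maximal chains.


A maximal chain goes from the minimum element to a maximal element via cover relations.
Counting all min-to-max paths in the cover graph.
Total maximal chains: 24


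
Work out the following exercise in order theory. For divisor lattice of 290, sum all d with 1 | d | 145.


Interval [1,145] in divisors of 290: [1, 5, 29, 145]
Sum = 180


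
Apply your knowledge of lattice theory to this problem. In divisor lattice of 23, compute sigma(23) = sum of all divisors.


sigma(n) = sum of divisors.
Divisors of 23: [1, 23]
Sum = 24


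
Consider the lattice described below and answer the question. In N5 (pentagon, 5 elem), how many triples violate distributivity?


Distributive law: a ^ (b v c) = (a ^ b) v (a ^ c).
Check all 5^3 = 125 ordered triples (a,b,c).
  e.g. a=b, b=a, c=c: lhs=b != rhs=a
  e.g. a=b, b=c, c=a: lhs=b != rhs=a
Total violating triples: 2


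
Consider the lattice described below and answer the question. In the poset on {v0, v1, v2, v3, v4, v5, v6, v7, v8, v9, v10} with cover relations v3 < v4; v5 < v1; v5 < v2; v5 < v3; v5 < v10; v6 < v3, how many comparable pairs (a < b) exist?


A comparable pair {a,b} has a < b or b < a in the order.
Count unordered pairs where one element is strictly below the other.
Examples: {v1,v5}, {v2,v5}, {v3,v4}, {v3,v5}, ...
Total comparable pairs: 8


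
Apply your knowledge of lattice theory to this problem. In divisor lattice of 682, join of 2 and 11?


In a divisor lattice, join = lcm (least common multiple).
gcd(2,11) = 1
lcm(2,11) = 2*11/gcd = 22/1 = 22


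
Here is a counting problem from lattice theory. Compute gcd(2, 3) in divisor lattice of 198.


In a divisor lattice, meet = gcd (greatest common divisor).
By Euclidean algorithm or factoring: gcd(2,3) = 1


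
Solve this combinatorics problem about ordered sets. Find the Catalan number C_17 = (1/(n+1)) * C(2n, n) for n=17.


C(n) = C(2n, n) / (n+1).
C(34, 17) = 2333606220
C(17) = 2333606220 / 18 = 129644790


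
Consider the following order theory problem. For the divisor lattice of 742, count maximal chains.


A maximal chain goes from the minimum element to a maximal element via cover relations.
Counting all min-to-max paths in the cover graph.
Total maximal chains: 6


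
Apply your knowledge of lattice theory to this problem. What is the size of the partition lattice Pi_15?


B(n) = number of set partitions of an n-element set.
B(n) satisfies the recurrence: B(n+1) = sum_k C(n,k)*B(k).
B(15) = 1382958545


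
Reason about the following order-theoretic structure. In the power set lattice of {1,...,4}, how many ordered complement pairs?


Complement pair (a,b): a meet b = bottom, a join b = top.
Here: A intersect B = {} and A union B = {1,...,4}.
Pairs found: ({},{1,2,3,4}), ({1},{2,3,4}), ({2},{1,3,4}), ({3},{1,2,4}), ... (12 more)
Total ordered pairs: 16


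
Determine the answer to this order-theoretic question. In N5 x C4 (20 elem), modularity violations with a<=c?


Modular law: if a <= c then a v (b ^ c) = (a v b) ^ c.
Check all triples (a,b,c) with a <= c among 20 elements.
  e.g. a=(a,0), b=(c,0), c=(b,0): lhs=(a,0) != rhs=(b,0)
  e.g. a=(a,0), b=(c,1), c=(b,0): lhs=(a,0) != rhs=(b,0)
Total violating triples: 40


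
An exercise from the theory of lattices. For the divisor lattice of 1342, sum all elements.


sigma(n) = sum of divisors.
Divisors of 1342: [1, 2, 11, 22, 61, 122, 671, 1342]
Sum = 2232


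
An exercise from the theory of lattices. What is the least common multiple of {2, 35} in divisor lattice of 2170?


In a divisor lattice, join = lcm (least common multiple).
Compute lcm iteratively: start with first element, then lcm(current, next).
Elements: [2, 35]
lcm(2,35) = 70
Final lcm = 70


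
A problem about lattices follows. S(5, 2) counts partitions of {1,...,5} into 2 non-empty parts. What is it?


S(n,k) = k*S(n-1,k) + S(n-1,k-1).
S(4,2) = 7, S(4,1) = 1
S(5,2) = 2*7 + 1 = 14 + 1
S(5,2) = 15


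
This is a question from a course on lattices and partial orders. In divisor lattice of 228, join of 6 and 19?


In a divisor lattice, join = lcm (least common multiple).
gcd(6,19) = 1
lcm(6,19) = 6*19/gcd = 114/1 = 114


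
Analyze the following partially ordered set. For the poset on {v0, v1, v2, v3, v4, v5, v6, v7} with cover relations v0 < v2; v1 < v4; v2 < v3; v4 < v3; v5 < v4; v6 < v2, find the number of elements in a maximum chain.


A chain is a totally ordered subset; we count the number of elements in a maximum chain.
Compute, for each element x, the size of the longest chain ending at x:
  v0: 1
  v1: 1
  v5: 1
  v6: 1
  v7: 1
  v2: 2
  ...
A maximum chain: v0 < v2 < v3
Number of elements in the longest chain: 3


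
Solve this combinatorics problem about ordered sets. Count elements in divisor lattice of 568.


Divisors of 568: [1, 2, 4, 8, 71, 142, 284, 568]
Count: 8


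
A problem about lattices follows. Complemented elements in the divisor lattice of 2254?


An element a is complemented if some b has a meet b = bottom, a join b = top.
a is complemented iff gcd(a, n/a)=1, i.e. a is a unitary divisor of 2254.
Complemented elements: 1, 2, 23, 46, 49, 98, ... (2 more)
Count: 8


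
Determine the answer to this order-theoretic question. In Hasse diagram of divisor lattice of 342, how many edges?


A cover relation a -< b holds when a < b with no c strictly between.
Cover relations:
  1 -< 2
  1 -< 3
  1 -< 19
  2 -< 6
  2 -< 38
  3 -< 6
  3 -< 9
  3 -< 57
  ...12 more
Total: 20


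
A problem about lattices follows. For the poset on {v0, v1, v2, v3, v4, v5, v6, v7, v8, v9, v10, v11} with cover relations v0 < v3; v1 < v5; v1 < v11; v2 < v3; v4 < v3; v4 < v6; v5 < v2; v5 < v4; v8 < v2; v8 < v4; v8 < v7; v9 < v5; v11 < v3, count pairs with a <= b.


The order relation is {(a,b) : a <= b}, reflexive so it includes (a,a).
Examples: (v0,v0), (v0,v3), (v1,v1), (v1,v11), (v1,v2), ...
Total ordered pairs: 37


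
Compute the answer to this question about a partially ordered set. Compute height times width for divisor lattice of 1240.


Height = length of longest chain minus 1; width = size of largest antichain.
A maximum chain: 1 | 31 | 155 | 310 | 620 | 1240  (height 5).
A maximum antichain: {4, 10, 62, 155}  (width 4).
Product = 5 * 4 = 20


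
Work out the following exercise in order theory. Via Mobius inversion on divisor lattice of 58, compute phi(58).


phi(n) = n * prod_{p|n} (1 - 1/p).
Prime divisors of 58: [2, 29]
phi(58) = 58 * (1 - 1/2) * (1 - 1/29)
phi(58) = 28


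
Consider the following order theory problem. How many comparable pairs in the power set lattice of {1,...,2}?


A comparable pair {a,b} has a < b or b < a in the order.
Count unordered pairs where one element is strictly below the other.
Examples: {{},{1}}, {{},{2}}, {{},{1,2}}, {{1},{1,2}}, ...
Total comparable pairs: 5


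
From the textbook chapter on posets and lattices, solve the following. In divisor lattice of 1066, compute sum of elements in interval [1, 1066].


Interval [1,1066] in divisors of 1066: [1, 2, 13, 26, 41, 82, 533, 1066]
Sum = 1764


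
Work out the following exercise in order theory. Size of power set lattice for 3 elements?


Power set = 2^n.
2^3 = 8


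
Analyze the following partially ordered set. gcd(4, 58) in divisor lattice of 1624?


Meet=gcd.
gcd(4,58)=2


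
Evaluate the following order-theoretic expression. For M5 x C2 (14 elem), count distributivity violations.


Distributive law: a ^ (b v c) = (a ^ b) v (a ^ c).
Check all 14^3 = 2744 ordered triples (a,b,c).
  e.g. a=(a1,0), b=(a2,0), c=(a3,0): lhs=(a1,0) != rhs=(0,0)
  e.g. a=(a1,0), b=(a2,0), c=(a3,1): lhs=(a1,0) != rhs=(0,0)
Total violating triples: 480


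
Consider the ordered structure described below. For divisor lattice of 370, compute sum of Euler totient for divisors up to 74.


Divisors of 370 up to 74: [1, 2, 5, 10, 37, 74]
phi values: [1, 1, 4, 4, 36, 36]
Sum = 82


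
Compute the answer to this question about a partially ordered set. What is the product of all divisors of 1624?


Divisors of 1624: [1, 2, 4, 7, 8, 14, 28, 29, 56, 58, 116, 203, 232, 406, 812, 1624]
Product = n^(d(n)/2) = 1624^(16/2)
Product = 48382488186132912853221376


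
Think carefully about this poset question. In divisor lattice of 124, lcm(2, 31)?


Join=lcm.
gcd(2,31)=1
lcm=62


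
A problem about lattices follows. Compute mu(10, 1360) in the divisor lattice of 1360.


In a divisor lattice, mu(a,b) = mu(b/a) where mu is the classical Mobius function.
b/a = 1360/10 = 136
Prime factorization of 136: primes [2, 17]
136 is not squarefree, so mu(136) = 0


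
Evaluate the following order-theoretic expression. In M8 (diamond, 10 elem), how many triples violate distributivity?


Distributive law: a ^ (b v c) = (a ^ b) v (a ^ c).
Check all 10^3 = 1000 ordered triples (a,b,c).
  e.g. a=a1, b=a2, c=a3: lhs=a1 != rhs=0
  e.g. a=a1, b=a2, c=a4: lhs=a1 != rhs=0
Total violating triples: 336


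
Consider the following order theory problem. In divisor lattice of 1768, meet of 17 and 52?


In a divisor lattice, meet = gcd (greatest common divisor).
By Euclidean algorithm or factoring: gcd(17,52) = 1


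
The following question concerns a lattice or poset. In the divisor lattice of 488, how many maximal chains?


A maximal chain goes from the minimum element to a maximal element via cover relations.
Counting all min-to-max paths in the cover graph.
Total maximal chains: 4


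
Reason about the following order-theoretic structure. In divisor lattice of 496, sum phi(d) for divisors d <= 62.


Divisors of 496 up to 62: [1, 2, 4, 8, 16, 31, 62]
phi values: [1, 1, 2, 4, 8, 30, 30]
Sum = 76


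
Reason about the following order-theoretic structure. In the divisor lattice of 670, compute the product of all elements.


Divisors of 670: [1, 2, 5, 10, 67, 134, 335, 670]
Product = n^(d(n)/2) = 670^(8/2)
Product = 201511210000


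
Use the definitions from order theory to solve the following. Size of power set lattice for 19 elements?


Power set = 2^n.
2^19 = 524288


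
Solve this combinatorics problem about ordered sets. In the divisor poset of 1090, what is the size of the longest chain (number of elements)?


A chain is a totally ordered subset; we count the number of elements in a maximum chain.
Compute, for each element x, the size of the longest chain ending at x:
  1: 1
  2: 2
  5: 2
  109: 2
  10: 3
  218: 3
  ...
A maximum chain: 1 < 2 < 10 < 1090
Number of elements in the longest chain: 4


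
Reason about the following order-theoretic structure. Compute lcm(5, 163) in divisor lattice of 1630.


In a divisor lattice, join = lcm (least common multiple).
gcd(5,163) = 1
lcm(5,163) = 5*163/gcd = 815/1 = 815


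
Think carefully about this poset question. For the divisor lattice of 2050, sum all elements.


sigma(n) = sum of divisors.
Divisors of 2050: [1, 2, 5, 10, 25, 41, 50, 82, 205, 410, 1025, 2050]
Sum = 3906


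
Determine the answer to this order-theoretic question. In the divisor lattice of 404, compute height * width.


Height = length of longest chain minus 1; width = size of largest antichain.
A maximum chain: 1 | 101 | 202 | 404  (height 3).
A maximum antichain: {2, 101}  (width 2).
Product = 3 * 2 = 6


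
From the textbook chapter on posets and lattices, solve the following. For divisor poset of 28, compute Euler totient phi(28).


phi(n) = n * prod_{p|n} (1 - 1/p).
Prime divisors of 28: [2, 7]
phi(28) = 28 * (1 - 1/2) * (1 - 1/7)
phi(28) = 12


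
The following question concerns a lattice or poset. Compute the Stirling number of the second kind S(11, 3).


S(n,k) = k*S(n-1,k) + S(n-1,k-1).
S(10,3) = 9330, S(10,2) = 511
S(11,3) = 3*9330 + 511 = 27990 + 511
S(11,3) = 28501


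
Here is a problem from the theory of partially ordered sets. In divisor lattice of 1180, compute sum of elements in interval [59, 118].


Interval [59,118] in divisors of 1180: [59, 118]
Sum = 177


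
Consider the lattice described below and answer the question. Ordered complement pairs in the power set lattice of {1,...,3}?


Complement pair (a,b): a meet b = bottom, a join b = top.
Here: A intersect B = {} and A union B = {1,...,3}.
Pairs found: ({},{1,2,3}), ({1},{2,3}), ({2},{1,3}), ({3},{1,2}), ... (4 more)
Total ordered pairs: 8


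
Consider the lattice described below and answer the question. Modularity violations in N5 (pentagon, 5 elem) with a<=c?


Modular law: if a <= c then a v (b ^ c) = (a v b) ^ c.
Check all triples (a,b,c) with a <= c among 5 elements.
  e.g. a=a, b=c, c=b: lhs=a != rhs=b
Total violating triples: 1


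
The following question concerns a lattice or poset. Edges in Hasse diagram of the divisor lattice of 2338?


A cover relation a -< b holds when a < b with no c strictly between.
Cover relations:
  1 -< 2
  1 -< 7
  1 -< 167
  2 -< 14
  2 -< 334
  7 -< 14
  7 -< 1169
  14 -< 2338
  ...4 more
Total: 12


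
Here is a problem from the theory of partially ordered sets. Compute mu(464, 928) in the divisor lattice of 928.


In a divisor lattice, mu(a,b) = mu(b/a) where mu is the classical Mobius function.
b/a = 928/464 = 2
Prime factorization of 2: primes [2]
2 is squarefree with 1 prime factor(s), so mu(2) = (-1)^1 = -1


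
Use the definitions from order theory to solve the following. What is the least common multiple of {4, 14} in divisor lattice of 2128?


In a divisor lattice, join = lcm (least common multiple).
Compute lcm iteratively: start with first element, then lcm(current, next).
Elements: [4, 14]
lcm(4,14) = 28
Final lcm = 28


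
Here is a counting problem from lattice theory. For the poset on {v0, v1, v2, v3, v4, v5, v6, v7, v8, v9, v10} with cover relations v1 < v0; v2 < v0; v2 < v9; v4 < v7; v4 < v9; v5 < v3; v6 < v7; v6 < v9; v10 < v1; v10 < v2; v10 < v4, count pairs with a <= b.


The order relation is {(a,b) : a <= b}, reflexive so it includes (a,a).
Examples: (v0,v0), (v1,v0), (v1,v1), (v10,v0), (v10,v1), ...
Total ordered pairs: 25


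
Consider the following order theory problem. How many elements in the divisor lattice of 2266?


Divisors of 2266: [1, 2, 11, 22, 103, 206, 1133, 2266]
Count: 8


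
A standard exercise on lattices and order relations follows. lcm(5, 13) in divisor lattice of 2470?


Join=lcm.
gcd(5,13)=1
lcm=65


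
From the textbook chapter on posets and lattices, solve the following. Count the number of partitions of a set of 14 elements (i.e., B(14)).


B(n) = number of set partitions of an n-element set.
B(n) satisfies the recurrence: B(n+1) = sum_k C(n,k)*B(k).
B(14) = 190899322


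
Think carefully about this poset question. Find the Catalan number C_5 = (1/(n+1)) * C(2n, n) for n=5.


C(n) = C(2n, n) / (n+1).
C(10, 5) = 252
C(5) = 252 / 6 = 42


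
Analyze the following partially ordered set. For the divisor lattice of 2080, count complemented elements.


An element a is complemented if some b has a meet b = bottom, a join b = top.
a is complemented iff gcd(a, n/a)=1, i.e. a is a unitary divisor of 2080.
Complemented elements: 1, 5, 13, 32, 65, 160, ... (2 more)
Count: 8


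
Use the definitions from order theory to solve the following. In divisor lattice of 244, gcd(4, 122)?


Meet=gcd.
gcd(4,122)=2


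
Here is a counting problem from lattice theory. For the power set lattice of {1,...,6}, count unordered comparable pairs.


A comparable pair {a,b} has a < b or b < a in the order.
Count unordered pairs where one element is strictly below the other.
Examples: {{},{1}}, {{},{2}}, {{},{3}}, {{},{4}}, ...
Total comparable pairs: 665


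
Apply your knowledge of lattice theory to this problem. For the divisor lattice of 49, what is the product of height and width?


Height = length of longest chain minus 1; width = size of largest antichain.
A maximum chain: 1 | 7 | 49  (height 2).
A maximum antichain: {1}  (width 1).
Product = 2 * 1 = 2
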